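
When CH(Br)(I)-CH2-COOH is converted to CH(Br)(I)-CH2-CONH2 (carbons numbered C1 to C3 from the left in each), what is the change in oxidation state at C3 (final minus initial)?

Before: C3 has 1 bond to C, 3 bonds to O → oxidation state +3.
After: C3 has 1 bond to C, 2 bonds to O, 1 bond to N → oxidation state +3.
Δ = +3 − (+3) = 0, so no net redox change at C3.

0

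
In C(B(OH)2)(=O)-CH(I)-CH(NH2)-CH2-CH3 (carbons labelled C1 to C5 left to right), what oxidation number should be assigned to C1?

+1

C1 has one bond to C (0), one bond to B (-1), a double bond to O (2×+1 = +2).
Oxidation state = 0 − 1 + 2 = +1.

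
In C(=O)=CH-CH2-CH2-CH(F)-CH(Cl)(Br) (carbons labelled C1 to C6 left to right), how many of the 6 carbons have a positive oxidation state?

2

Count +1 for every bond to an atom more electronegative than carbon and −1 for every bond to one less electronegative; C–C bonds are 0. Tallying each carbon:
C1: 2C, 2O → 0 + 2 = +2
C2: 3C, 1H → 0 − 1 = -1
C3: 2C, 2H → 0 − 2 = -2
C4: 2C, 2H → 0 − 2 = -2
C5: 2C, 1H, 1F → 0 − 1 + 1 = 0
C6: 1C, 1H, 1Cl, 1Br → 0 − 1 + 1 + 1 = +1
2 carbons (C1, C6) meet the condition.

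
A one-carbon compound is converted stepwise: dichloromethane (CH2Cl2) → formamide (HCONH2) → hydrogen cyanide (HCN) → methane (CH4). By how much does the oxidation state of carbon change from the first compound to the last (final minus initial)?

-4

Carbon oxidation states along the series — dichloromethane: 0, formamide: +2, hydrogen cyanide: +2, methane: -4.
Net change = -4 − (0) = -4.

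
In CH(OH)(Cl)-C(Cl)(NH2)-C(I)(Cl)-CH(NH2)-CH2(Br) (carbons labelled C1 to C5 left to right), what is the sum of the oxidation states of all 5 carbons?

Tallying each carbon's bonds:
C1: 1C, 1H, 1O, 1Cl → 0 − 1 + 1 + 1 = +1
C2: 2C, 1N, 1Cl → 0 + 1 + 1 = +2
C3: 2C, 1Cl, 1I → 0 + 1 + 1 = +2
C4: 2C, 1H, 1N → 0 − 1 + 1 = 0
C5: 1C, 2H, 1Br → 0 − 2 + 1 = -1
Sum = +1 + 2 + 2 + 0 − 1 = +4.

+4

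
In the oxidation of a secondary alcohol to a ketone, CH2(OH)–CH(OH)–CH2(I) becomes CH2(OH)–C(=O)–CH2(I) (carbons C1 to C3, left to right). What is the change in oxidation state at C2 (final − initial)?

Before: C2 has 2 bonds to C, 1 bond to H, 1 bond to O → oxidation state 0.
After: C2 has 2 bonds to C, 2 bonds to O → oxidation state +2.
Δ = +2 − (0) = +2, so this is an oxidation at C2.

+2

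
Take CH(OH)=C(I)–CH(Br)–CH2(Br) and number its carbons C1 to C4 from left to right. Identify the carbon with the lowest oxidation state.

Bonds to more-electronegative neighbours contribute +1 each, bonds to H or metals contribute −1 each, and C–C bonds contribute 0. Tallying each carbon:
C1: 2C, 1H, 1O → 0 − 1 + 1 = 0
C2: 3C, 1I → 0 + 1 = +1
C3: 2C, 1H, 1Br → 0 − 1 + 1 = 0
C4: 1C, 2H, 1Br → 0 − 2 + 1 = -1
The most reduced carbon is C4 at -1.

C4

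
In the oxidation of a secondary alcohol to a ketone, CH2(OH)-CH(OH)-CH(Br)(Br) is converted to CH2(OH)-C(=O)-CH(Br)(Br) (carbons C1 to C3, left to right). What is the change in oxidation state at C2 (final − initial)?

Before: C2 has 2 bonds to C, 1 bond to H, 1 bond to O → oxidation state 0.
After: C2 has 2 bonds to C, 2 bonds to O → oxidation state +2.
Δ = +2 − (0) = +2, so this is an oxidation at C2.

+2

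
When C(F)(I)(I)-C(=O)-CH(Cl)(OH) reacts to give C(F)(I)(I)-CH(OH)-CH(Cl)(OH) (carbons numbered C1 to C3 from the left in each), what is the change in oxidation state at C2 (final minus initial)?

Before: C2 has 2 bonds to C, 2 bonds to O → oxidation state +2.
After: C2 has 2 bonds to C, 1 bond to H, 1 bond to O → oxidation state 0.
Δ = 0 − (+2) = -2, so this is a reduction at C2.

-2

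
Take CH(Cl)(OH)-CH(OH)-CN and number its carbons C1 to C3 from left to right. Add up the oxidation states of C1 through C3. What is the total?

+4

Assign +1 per bond to O/N/halogen, −1 per bond to H or an electropositive element, and 0 per bond to carbon. Tallying each carbon:
C1: 1C, 1H, 1O, 1Cl → 0 − 1 + 1 + 1 = +1
C2: 2C, 1H, 1O → 0 − 1 + 1 = 0
C3: 1C, 3N → 0 + 3 = +3
Sum = +1 + 0 + 3 = +4.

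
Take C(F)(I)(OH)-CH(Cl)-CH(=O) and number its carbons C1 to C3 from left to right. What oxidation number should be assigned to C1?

+3

Bonds to more-electronegative neighbours contribute +1 each, bonds to H or metals contribute −1 each, and C–C bonds contribute 0.
C1 has one bond to C (0), one bond to F (+1), one bond to I (+1), one bond to O (+1).
Oxidation state = 0 + 1 + 1 + 1 = +3.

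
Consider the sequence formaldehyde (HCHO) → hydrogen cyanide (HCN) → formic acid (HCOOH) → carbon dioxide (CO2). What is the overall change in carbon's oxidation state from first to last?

+4

Carbon oxidation states along the series — formaldehyde: 0, hydrogen cyanide: +2, formic acid: +2, carbon dioxide: +4.
Net change = +4 − (0) = +4.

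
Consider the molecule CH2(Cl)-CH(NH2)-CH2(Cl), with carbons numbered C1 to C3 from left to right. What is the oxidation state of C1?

-1

Count +1 for every bond to an atom more electronegative than carbon and −1 for every bond to one less electronegative; C–C bonds are 0.
C1 has one bond to C (0), one bond to Cl (+1), one bond to H (-1), one bond to H (-1).
Oxidation state = 0 + 1 − 1 − 1 = -1.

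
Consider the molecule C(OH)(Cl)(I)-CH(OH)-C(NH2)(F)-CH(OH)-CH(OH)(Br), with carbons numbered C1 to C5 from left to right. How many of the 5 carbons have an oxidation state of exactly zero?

2

Tallying each carbon's bonds:
C1: 1C, 1O, 1Cl, 1I → 0 + 1 + 1 + 1 = +3
C2: 2C, 1H, 1O → 0 − 1 + 1 = 0
C3: 2C, 1N, 1F → 0 + 1 + 1 = +2
C4: 2C, 1H, 1O → 0 − 1 + 1 = 0
C5: 1C, 1H, 1O, 1Br → 0 − 1 + 1 + 1 = +1
2 carbons (C2, C4) meet the condition.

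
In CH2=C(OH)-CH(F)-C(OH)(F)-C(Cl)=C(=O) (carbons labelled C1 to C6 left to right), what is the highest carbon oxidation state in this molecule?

+2

Count +1 for every bond to an atom more electronegative than carbon and −1 for every bond to one less electronegative; C–C bonds are 0. Tallying each carbon:
C1: 2C, 2H → 0 − 2 = -2
C2: 3C, 1O → 0 + 1 = +1
C3: 2C, 1H, 1F → 0 − 1 + 1 = 0
C4: 2C, 1O, 1F → 0 + 1 + 1 = +2
C5: 3C, 1Cl → 0 + 1 = +1
C6: 2C, 2O → 0 + 2 = +2
The highest value is +2.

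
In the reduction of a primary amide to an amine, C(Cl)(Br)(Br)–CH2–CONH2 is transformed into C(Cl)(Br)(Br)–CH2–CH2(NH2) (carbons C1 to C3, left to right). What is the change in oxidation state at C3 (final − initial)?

Before: C3 has 1 bond to C, 2 bonds to O, 1 bond to N → oxidation state +3.
After: C3 has 1 bond to C, 2 bonds to H, 1 bond to N → oxidation state -1.
Δ = -1 − (+3) = -4, so this is a reduction at C3.

-4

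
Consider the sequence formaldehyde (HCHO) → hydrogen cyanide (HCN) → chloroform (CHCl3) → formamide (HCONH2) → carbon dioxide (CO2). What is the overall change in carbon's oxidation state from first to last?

Carbon oxidation states along the series — formaldehyde: 0, hydrogen cyanide: +2, chloroform: +2, formamide: +2, carbon dioxide: +4.
Net change = +4 − (0) = +4.

+4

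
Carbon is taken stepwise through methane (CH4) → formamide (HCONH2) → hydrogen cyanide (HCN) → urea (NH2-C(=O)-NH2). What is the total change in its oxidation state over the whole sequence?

+8

Carbon oxidation states along the series — methane: -4, formamide: +2, hydrogen cyanide: +2, urea: +4.
Net change = +4 − (-4) = +8.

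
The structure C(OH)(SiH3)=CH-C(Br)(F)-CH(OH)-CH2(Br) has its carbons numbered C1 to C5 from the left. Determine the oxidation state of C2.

Bonds to more-electronegative neighbours contribute +1 each, bonds to H or metals contribute −1 each, and C–C bonds contribute 0.
C2 has a double bond to C (2×0 = 0), one bond to C (0), one bond to H (-1).
Oxidation state = 0 + 0 − 1 = -1.

-1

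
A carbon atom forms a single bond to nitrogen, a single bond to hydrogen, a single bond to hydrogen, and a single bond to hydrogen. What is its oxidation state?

-2

Each bond to a more electronegative atom (O, N, halogen) counts +1, each bond to a less electronegative atom (H, metal, B, Si) counts −1, and each C–C bond counts 0.
The carbon has one bond to H (-1), one bond to H (-1), one bond to H (-1), one bond to N (+1).
Oxidation state = -1 − 1 − 1 + 1 = -2.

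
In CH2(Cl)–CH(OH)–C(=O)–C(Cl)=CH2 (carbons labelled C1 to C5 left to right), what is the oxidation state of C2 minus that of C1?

C2: 2C, 1H, 1O → 0 − 1 + 1 = 0
C1: 1C, 2H, 1Cl → 0 − 2 + 1 = -1
Difference: 0 − (-1) = +1.

+1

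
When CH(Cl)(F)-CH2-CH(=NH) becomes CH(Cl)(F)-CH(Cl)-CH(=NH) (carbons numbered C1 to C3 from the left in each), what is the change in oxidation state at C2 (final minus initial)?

+2

Before: C2 has 2 bonds to C, 2 bonds to H → oxidation state -2.
After: C2 has 2 bonds to C, 1 bond to H, 1 bond to Cl → oxidation state 0.
Δ = 0 − (-2) = +2, so this is an oxidation at C2.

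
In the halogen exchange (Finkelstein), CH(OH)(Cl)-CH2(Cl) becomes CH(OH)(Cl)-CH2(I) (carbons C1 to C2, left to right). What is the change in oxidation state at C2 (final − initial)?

Before: C2 has 1 bond to C, 2 bonds to H, 1 bond to Cl → oxidation state -1.
After: C2 has 1 bond to C, 2 bonds to H, 1 bond to I → oxidation state -1.
Δ = -1 − (-1) = 0, so no net redox change at C2.

0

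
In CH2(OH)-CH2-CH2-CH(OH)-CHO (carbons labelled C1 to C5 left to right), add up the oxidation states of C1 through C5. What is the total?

-4

Bonds to more-electronegative neighbours contribute +1 each, bonds to H or metals contribute −1 each, and C–C bonds contribute 0. Tallying each carbon:
C1: 1C, 2H, 1O → 0 − 2 + 1 = -1
C2: 2C, 2H → 0 − 2 = -2
C3: 2C, 2H → 0 − 2 = -2
C4: 2C, 1H, 1O → 0 − 1 + 1 = 0
C5: 1C, 1H, 2O → 0 − 1 + 2 = +1
Sum = -1 − 2 − 2 + 0 + 1 = -4.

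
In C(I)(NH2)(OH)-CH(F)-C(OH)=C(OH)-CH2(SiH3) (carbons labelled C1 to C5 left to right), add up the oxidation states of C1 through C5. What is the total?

Tallying each carbon's bonds:
C1: 1C, 1O, 1N, 1I → 0 + 1 + 1 + 1 = +3
C2: 2C, 1H, 1F → 0 − 1 + 1 = 0
C3: 3C, 1O → 0 + 1 = +1
C4: 3C, 1O → 0 + 1 = +1
C5: 1C, 2H, 1Si → 0 − 2 − 1 = -3
Sum = +3 + 0 + 1 + 1 − 3 = +2.

+2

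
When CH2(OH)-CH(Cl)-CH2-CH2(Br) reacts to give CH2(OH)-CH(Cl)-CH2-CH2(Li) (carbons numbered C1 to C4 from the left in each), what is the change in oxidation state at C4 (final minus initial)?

-2

Before: C4 has 1 bond to C, 2 bonds to H, 1 bond to Br → oxidation state -1.
After: C4 has 1 bond to C, 2 bonds to H, 1 bond to Li → oxidation state -3.
Δ = -3 − (-1) = -2, so this is a reduction at C4.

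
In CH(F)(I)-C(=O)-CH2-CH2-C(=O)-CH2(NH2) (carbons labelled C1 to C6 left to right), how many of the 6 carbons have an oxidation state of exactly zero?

Each bond to a more electronegative atom (O, N, halogen) counts +1, each bond to a less electronegative atom (H, metal, B, Si) counts −1, and each C–C bond counts 0. Tallying each carbon:
C1: 1C, 1H, 1F, 1I → 0 − 1 + 1 + 1 = +1
C2: 2C, 2O → 0 + 2 = +2
C3: 2C, 2H → 0 − 2 = -2
C4: 2C, 2H → 0 − 2 = -2
C5: 2C, 2O → 0 + 2 = +2
C6: 1C, 2H, 1N → 0 − 2 + 1 = -1
0 carbons meet the condition.

0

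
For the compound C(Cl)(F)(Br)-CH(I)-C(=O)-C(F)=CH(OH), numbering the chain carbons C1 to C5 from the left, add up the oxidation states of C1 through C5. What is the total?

Tallying each carbon's bonds:
C1: 1C, 1F, 1Cl, 1Br → 0 + 1 + 1 + 1 = +3
C2: 2C, 1H, 1I → 0 − 1 + 1 = 0
C3: 2C, 2O → 0 + 2 = +2
C4: 3C, 1F → 0 + 1 = +1
C5: 2C, 1H, 1O → 0 − 1 + 1 = 0
Sum = +3 + 0 + 2 + 1 + 0 = +6.

+6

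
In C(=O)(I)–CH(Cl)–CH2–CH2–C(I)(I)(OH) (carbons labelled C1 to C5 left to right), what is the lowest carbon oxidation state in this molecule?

-2

Assign +1 per bond to O/N/halogen, −1 per bond to H or an electropositive element, and 0 per bond to carbon. Tallying each carbon:
C1: 1C, 2O, 1I → 0 + 2 + 1 = +3
C2: 2C, 1H, 1Cl → 0 − 1 + 1 = 0
C3: 2C, 2H → 0 − 2 = -2
C4: 2C, 2H → 0 − 2 = -2
C5: 1C, 1O, 2I → 0 + 1 + 2 = +3
The lowest value is -2.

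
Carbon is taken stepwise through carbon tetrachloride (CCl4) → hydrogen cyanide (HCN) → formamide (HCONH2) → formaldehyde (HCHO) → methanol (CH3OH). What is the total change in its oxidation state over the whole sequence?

-6

Carbon oxidation states along the series — carbon tetrachloride: +4, hydrogen cyanide: +2, formamide: +2, formaldehyde: 0, methanol: -2.
Net change = -2 − (+4) = -6.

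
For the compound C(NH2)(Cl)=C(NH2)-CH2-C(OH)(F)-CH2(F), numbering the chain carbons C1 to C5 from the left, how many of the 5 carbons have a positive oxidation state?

3

Tallying each carbon's bonds:
C1: 2C, 1N, 1Cl → 0 + 1 + 1 = +2
C2: 3C, 1N → 0 + 1 = +1
C3: 2C, 2H → 0 − 2 = -2
C4: 2C, 1O, 1F → 0 + 1 + 1 = +2
C5: 1C, 2H, 1F → 0 − 2 + 1 = -1
3 carbons (C1, C2, C4) meet the condition.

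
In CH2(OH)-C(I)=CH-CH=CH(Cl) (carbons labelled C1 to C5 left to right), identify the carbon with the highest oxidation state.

C2

Bonds to more-electronegative neighbours contribute +1 each, bonds to H or metals contribute −1 each, and C–C bonds contribute 0. Tallying each carbon:
C1: 1C, 2H, 1O → 0 − 2 + 1 = -1
C2: 3C, 1I → 0 + 1 = +1
C3: 3C, 1H → 0 − 1 = -1
C4: 3C, 1H → 0 − 1 = -1
C5: 2C, 1H, 1Cl → 0 − 1 + 1 = 0
The most oxidised carbon is C2 at +1.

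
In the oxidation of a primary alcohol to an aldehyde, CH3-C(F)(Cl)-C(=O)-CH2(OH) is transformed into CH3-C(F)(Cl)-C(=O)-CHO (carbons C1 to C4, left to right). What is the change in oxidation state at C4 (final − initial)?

+2

Before: C4 has 1 bond to C, 2 bonds to H, 1 bond to O → oxidation state -1.
After: C4 has 1 bond to C, 1 bond to H, 2 bonds to O → oxidation state +1.
Δ = +1 − (-1) = +2, so this is an oxidation at C4.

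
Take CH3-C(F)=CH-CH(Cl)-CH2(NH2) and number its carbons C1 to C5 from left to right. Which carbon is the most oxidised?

C2

Tallying each carbon's bonds:
C1: 1C, 3H → 0 − 3 = -3
C2: 3C, 1F → 0 + 1 = +1
C3: 3C, 1H → 0 − 1 = -1
C4: 2C, 1H, 1Cl → 0 − 1 + 1 = 0
C5: 1C, 2H, 1N → 0 − 2 + 1 = -1
The most oxidised carbon is C2 at +1.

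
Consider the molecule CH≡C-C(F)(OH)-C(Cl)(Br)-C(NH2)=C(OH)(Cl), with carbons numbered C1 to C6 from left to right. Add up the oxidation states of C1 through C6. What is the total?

Tallying each carbon's bonds:
C1: 3C, 1H → 0 − 1 = -1
C2: 4C → 0 = 0
C3: 2C, 1O, 1F → 0 + 1 + 1 = +2
C4: 2C, 1Cl, 1Br → 0 + 1 + 1 = +2
C5: 3C, 1N → 0 + 1 = +1
C6: 2C, 1O, 1Cl → 0 + 1 + 1 = +2
Sum = -1 + 0 + 2 + 2 + 1 + 2 = +6.

+6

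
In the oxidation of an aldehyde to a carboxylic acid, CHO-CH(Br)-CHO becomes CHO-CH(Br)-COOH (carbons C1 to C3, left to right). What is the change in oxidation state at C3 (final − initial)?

+2

Before: C3 has 1 bond to C, 1 bond to H, 2 bonds to O → oxidation state +1.
After: C3 has 1 bond to C, 3 bonds to O → oxidation state +3.
Δ = +3 − (+1) = +2, so this is an oxidation at C3.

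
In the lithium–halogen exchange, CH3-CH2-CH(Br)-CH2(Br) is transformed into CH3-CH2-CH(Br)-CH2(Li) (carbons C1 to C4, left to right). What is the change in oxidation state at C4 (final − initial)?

-2

Before: C4 has 1 bond to C, 2 bonds to H, 1 bond to Br → oxidation state -1.
After: C4 has 1 bond to C, 2 bonds to H, 1 bond to Li → oxidation state -3.
Δ = -3 − (-1) = -2, so this is a reduction at C4.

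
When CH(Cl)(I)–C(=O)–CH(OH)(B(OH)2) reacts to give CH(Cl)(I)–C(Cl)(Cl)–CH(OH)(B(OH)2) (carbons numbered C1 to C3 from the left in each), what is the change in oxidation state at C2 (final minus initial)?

Before: C2 has 2 bonds to C, 2 bonds to O → oxidation state +2.
After: C2 has 2 bonds to C, 2 bonds to Cl → oxidation state +2.
Δ = +2 − (+2) = 0, so no net redox change at C2.

0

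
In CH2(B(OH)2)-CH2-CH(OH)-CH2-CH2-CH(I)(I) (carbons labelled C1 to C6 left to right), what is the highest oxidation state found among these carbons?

+1

Bonds to more-electronegative neighbours contribute +1 each, bonds to H or metals contribute −1 each, and C–C bonds contribute 0. Tallying each carbon:
C1: 1C, 2H, 1B → 0 − 2 − 1 = -3
C2: 2C, 2H → 0 − 2 = -2
C3: 2C, 1H, 1O → 0 − 1 + 1 = 0
C4: 2C, 2H → 0 − 2 = -2
C5: 2C, 2H → 0 − 2 = -2
C6: 1C, 1H, 2I → 0 − 1 + 2 = +1
The highest value is +1.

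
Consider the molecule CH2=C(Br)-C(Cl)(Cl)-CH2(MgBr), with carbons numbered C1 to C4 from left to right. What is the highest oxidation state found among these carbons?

+2

Count +1 for every bond to an atom more electronegative than carbon and −1 for every bond to one less electronegative; C–C bonds are 0. Tallying each carbon:
C1: 2C, 2H → 0 − 2 = -2
C2: 3C, 1Br → 0 + 1 = +1
C3: 2C, 2Cl → 0 + 2 = +2
C4: 1C, 2H, 1Mg → 0 − 2 − 1 = -3
The highest value is +2.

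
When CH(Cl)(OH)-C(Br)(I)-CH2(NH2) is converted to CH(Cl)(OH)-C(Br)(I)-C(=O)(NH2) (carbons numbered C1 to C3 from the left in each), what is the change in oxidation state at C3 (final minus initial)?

Before: C3 has 1 bond to C, 2 bonds to H, 1 bond to N → oxidation state -1.
After: C3 has 1 bond to C, 2 bonds to O, 1 bond to N → oxidation state +3.
Δ = +3 − (-1) = +4, so this is an oxidation at C3.

+4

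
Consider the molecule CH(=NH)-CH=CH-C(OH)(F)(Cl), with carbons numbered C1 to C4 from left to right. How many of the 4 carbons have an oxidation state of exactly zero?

Bonds to more-electronegative neighbours contribute +1 each, bonds to H or metals contribute −1 each, and C–C bonds contribute 0. Tallying each carbon:
C1: 1C, 1H, 2N → 0 − 1 + 2 = +1
C2: 3C, 1H → 0 − 1 = -1
C3: 3C, 1H → 0 − 1 = -1
C4: 1C, 1O, 1F, 1Cl → 0 + 1 + 1 + 1 = +3
0 carbons meet the condition.

0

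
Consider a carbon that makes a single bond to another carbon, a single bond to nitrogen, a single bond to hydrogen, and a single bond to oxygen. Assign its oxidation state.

+1

The carbon has one bond to C (0), one bond to H (-1), one bond to N (+1), one bond to O (+1).
Oxidation state = 0 − 1 + 1 + 1 = +1.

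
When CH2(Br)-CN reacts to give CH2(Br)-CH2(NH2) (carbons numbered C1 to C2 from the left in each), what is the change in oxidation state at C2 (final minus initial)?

-4

Before: C2 has 1 bond to C, 3 bonds to N → oxidation state +3.
After: C2 has 1 bond to C, 2 bonds to H, 1 bond to N → oxidation state -1.
Δ = -1 − (+3) = -4, so this is a reduction at C2.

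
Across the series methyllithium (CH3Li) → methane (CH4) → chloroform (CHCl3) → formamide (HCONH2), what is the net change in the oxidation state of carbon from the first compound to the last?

Carbon oxidation states along the series — methyllithium: -4, methane: -4, chloroform: +2, formamide: +2.
Net change = +2 − (-4) = +6.

+6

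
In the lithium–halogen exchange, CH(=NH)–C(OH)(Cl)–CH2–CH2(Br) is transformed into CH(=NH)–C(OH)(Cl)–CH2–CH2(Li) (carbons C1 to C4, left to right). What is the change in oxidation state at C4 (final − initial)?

-2

Before: C4 has 1 bond to C, 2 bonds to H, 1 bond to Br → oxidation state -1.
After: C4 has 1 bond to C, 2 bonds to H, 1 bond to Li → oxidation state -3.
Δ = -3 − (-1) = -2, so this is a reduction at C4.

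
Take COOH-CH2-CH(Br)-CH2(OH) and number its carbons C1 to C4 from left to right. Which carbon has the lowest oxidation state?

Count +1 for every bond to an atom more electronegative than carbon and −1 for every bond to one less electronegative; C–C bonds are 0. Tallying each carbon:
C1: 1C, 3O → 0 + 3 = +3
C2: 2C, 2H → 0 − 2 = -2
C3: 2C, 1H, 1Br → 0 − 1 + 1 = 0
C4: 1C, 2H, 1O → 0 − 2 + 1 = -1
The most reduced carbon is C2 at -2.

C2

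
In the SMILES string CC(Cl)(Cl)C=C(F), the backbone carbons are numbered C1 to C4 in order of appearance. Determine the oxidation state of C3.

-1

Bonds to more-electronegative neighbours contribute +1 each, bonds to H or metals contribute −1 each, and C–C bonds contribute 0.
C3 has one bond to C (0), a double bond to C (2×0 = 0), one bond to H (-1).
Oxidation state = 0 + 0 − 1 = -1.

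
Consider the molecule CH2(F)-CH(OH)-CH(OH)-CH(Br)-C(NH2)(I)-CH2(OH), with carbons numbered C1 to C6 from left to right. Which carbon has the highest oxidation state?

C5

Assign +1 per bond to O/N/halogen, −1 per bond to H or an electropositive element, and 0 per bond to carbon. Tallying each carbon:
C1: 1C, 2H, 1F → 0 − 2 + 1 = -1
C2: 2C, 1H, 1O → 0 − 1 + 1 = 0
C3: 2C, 1H, 1O → 0 − 1 + 1 = 0
C4: 2C, 1H, 1Br → 0 − 1 + 1 = 0
C5: 2C, 1N, 1I → 0 + 1 + 1 = +2
C6: 1C, 2H, 1O → 0 − 2 + 1 = -1
The most oxidised carbon is C5 at +2.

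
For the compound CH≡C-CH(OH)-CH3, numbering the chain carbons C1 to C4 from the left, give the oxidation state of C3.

Bonds to more-electronegative neighbours contribute +1 each, bonds to H or metals contribute −1 each, and C–C bonds contribute 0.
C3 has one bond to C (0), one bond to C (0), one bond to O (+1), one bond to H (-1).
Oxidation state = 0 + 0 + 1 − 1 = 0.

0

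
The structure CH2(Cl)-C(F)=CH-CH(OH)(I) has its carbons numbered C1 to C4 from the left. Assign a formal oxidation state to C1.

C1 has one bond to C (0), one bond to H (-1), one bond to H (-1), one bond to Cl (+1).
Oxidation state = 0 − 1 − 1 + 1 = -1.

-1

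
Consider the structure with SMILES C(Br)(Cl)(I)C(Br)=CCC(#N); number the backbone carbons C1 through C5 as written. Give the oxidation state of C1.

C1 has one bond to C (0), one bond to Br (+1), one bond to Cl (+1), one bond to I (+1).
Oxidation state = 0 + 1 + 1 + 1 = +3.

+3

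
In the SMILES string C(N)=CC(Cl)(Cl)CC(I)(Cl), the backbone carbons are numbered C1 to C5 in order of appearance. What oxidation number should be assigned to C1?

C1 has a double bond to C (2×0 = 0), one bond to H (-1), one bond to N (+1).
Oxidation state = 0 − 1 + 1 = 0.

0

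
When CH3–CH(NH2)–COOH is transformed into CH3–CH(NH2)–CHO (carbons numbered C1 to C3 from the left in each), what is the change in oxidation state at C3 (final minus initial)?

-2

Before: C3 has 1 bond to C, 3 bonds to O → oxidation state +3.
After: C3 has 1 bond to C, 1 bond to H, 2 bonds to O → oxidation state +1.
Δ = +1 − (+3) = -2, so this is a reduction at C3.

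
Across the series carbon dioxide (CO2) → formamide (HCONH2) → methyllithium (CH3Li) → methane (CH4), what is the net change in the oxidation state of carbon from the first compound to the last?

-8

Carbon oxidation states along the series — carbon dioxide: +4, formamide: +2, methyllithium: -4, methane: -4.
Net change = -4 − (+4) = -8.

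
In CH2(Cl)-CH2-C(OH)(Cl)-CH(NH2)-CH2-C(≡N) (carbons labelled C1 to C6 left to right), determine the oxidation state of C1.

Bonds to more-electronegative neighbours contribute +1 each, bonds to H or metals contribute −1 each, and C–C bonds contribute 0.
C1 has one bond to C (0), one bond to Cl (+1), one bond to H (-1), one bond to H (-1).
Oxidation state = 0 + 1 − 1 − 1 = -1.

-1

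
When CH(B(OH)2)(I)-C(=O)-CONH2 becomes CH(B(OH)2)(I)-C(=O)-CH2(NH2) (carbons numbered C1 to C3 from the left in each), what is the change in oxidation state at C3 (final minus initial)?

-4

Before: C3 has 1 bond to C, 2 bonds to O, 1 bond to N → oxidation state +3.
After: C3 has 1 bond to C, 2 bonds to H, 1 bond to N → oxidation state -1.
Δ = -1 − (+3) = -4, so this is a reduction at C3.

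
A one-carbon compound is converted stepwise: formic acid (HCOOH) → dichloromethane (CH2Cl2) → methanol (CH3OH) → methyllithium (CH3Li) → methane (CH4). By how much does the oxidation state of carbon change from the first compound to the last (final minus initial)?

Carbon oxidation states along the series — formic acid: +2, dichloromethane: 0, methanol: -2, methyllithium: -4, methane: -4.
Net change = -4 − (+2) = -6.

-6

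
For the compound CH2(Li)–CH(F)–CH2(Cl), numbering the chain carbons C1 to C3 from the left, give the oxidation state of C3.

-1

Assign +1 per bond to O/N/halogen, −1 per bond to H or an electropositive element, and 0 per bond to carbon.
C3 has one bond to C (0), one bond to Cl (+1), one bond to H (-1), one bond to H (-1).
Oxidation state = 0 + 1 − 1 − 1 = -1.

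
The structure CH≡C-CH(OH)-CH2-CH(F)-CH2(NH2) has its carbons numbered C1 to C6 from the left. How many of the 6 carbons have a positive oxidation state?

0

Tallying each carbon's bonds:
C1: 3C, 1H → 0 − 1 = -1
C2: 4C → 0 = 0
C3: 2C, 1H, 1O → 0 − 1 + 1 = 0
C4: 2C, 2H → 0 − 2 = -2
C5: 2C, 1H, 1F → 0 − 1 + 1 = 0
C6: 1C, 2H, 1N → 0 − 2 + 1 = -1
0 carbons meet the condition.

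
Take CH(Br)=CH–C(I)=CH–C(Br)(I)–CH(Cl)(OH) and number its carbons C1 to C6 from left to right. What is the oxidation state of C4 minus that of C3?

-2

C4: 3C, 1H → 0 − 1 = -1
C3: 3C, 1I → 0 + 1 = +1
Difference: -1 − (+1) = -2.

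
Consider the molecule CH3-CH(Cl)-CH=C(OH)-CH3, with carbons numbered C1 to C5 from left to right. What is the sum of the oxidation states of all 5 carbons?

-6

Tallying each carbon's bonds:
C1: 1C, 3H → 0 − 3 = -3
C2: 2C, 1H, 1Cl → 0 − 1 + 1 = 0
C3: 3C, 1H → 0 − 1 = -1
C4: 3C, 1O → 0 + 1 = +1
C5: 1C, 3H → 0 − 3 = -3
Sum = -3 + 0 − 1 + 1 − 3 = -6.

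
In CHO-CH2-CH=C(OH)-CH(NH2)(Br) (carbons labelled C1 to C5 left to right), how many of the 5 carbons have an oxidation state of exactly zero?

0

Assign +1 per bond to O/N/halogen, −1 per bond to H or an electropositive element, and 0 per bond to carbon. Tallying each carbon:
C1: 1C, 1H, 2O → 0 − 1 + 2 = +1
C2: 2C, 2H → 0 − 2 = -2
C3: 3C, 1H → 0 − 1 = -1
C4: 3C, 1O → 0 + 1 = +1
C5: 1C, 1H, 1N, 1Br → 0 − 1 + 1 + 1 = +1
0 carbons meet the condition.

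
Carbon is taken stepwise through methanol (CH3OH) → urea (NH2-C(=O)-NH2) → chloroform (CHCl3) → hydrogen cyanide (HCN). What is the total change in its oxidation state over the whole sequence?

Carbon oxidation states along the series — methanol: -2, urea: +4, chloroform: +2, hydrogen cyanide: +2.
Net change = +2 − (-2) = +4.

+4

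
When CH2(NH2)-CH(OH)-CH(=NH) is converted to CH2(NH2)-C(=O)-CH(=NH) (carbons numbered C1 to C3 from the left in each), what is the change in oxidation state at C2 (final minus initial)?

+2

Before: C2 has 2 bonds to C, 1 bond to H, 1 bond to O → oxidation state 0.
After: C2 has 2 bonds to C, 2 bonds to O → oxidation state +2.
Δ = +2 − (0) = +2, so this is an oxidation at C2.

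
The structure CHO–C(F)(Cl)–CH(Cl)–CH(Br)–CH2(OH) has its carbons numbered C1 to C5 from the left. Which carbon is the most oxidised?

Tallying each carbon's bonds:
C1: 1C, 1H, 2O → 0 − 1 + 2 = +1
C2: 2C, 1F, 1Cl → 0 + 1 + 1 = +2
C3: 2C, 1H, 1Cl → 0 − 1 + 1 = 0
C4: 2C, 1H, 1Br → 0 − 1 + 1 = 0
C5: 1C, 2H, 1O → 0 − 2 + 1 = -1
The most oxidised carbon is C2 at +2.

C2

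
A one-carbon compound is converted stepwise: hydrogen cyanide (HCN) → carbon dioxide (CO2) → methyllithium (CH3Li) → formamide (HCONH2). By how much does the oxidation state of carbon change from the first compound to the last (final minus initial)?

0

Carbon oxidation states along the series — hydrogen cyanide: +2, carbon dioxide: +4, methyllithium: -4, formamide: +2.
Net change = +2 − (+2) = 0.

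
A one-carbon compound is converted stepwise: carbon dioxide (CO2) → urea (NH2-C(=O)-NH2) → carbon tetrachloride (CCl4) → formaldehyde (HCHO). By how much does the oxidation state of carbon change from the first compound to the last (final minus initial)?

Carbon oxidation states along the series — carbon dioxide: +4, urea: +4, carbon tetrachloride: +4, formaldehyde: 0.
Net change = 0 − (+4) = -4.

-4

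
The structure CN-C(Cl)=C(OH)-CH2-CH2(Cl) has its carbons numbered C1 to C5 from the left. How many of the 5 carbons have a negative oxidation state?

Bonds to more-electronegative neighbours contribute +1 each, bonds to H or metals contribute −1 each, and C–C bonds contribute 0. Tallying each carbon:
C1: 1C, 3N → 0 + 3 = +3
C2: 3C, 1Cl → 0 + 1 = +1
C3: 3C, 1O → 0 + 1 = +1
C4: 2C, 2H → 0 − 2 = -2
C5: 1C, 2H, 1Cl → 0 − 2 + 1 = -1
2 carbons (C4, C5) meet the condition.

2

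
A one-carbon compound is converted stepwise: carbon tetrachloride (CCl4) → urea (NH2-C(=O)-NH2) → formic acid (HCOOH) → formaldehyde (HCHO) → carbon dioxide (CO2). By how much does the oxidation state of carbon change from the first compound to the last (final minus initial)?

0

Carbon oxidation states along the series — carbon tetrachloride: +4, urea: +4, formic acid: +2, formaldehyde: 0, carbon dioxide: +4.
Net change = +4 − (+4) = 0.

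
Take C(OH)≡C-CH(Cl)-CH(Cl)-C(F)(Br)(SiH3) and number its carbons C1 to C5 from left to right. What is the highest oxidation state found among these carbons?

+1

Tallying each carbon's bonds:
C1: 3C, 1O → 0 + 1 = +1
C2: 4C → 0 = 0
C3: 2C, 1H, 1Cl → 0 − 1 + 1 = 0
C4: 2C, 1H, 1Cl → 0 − 1 + 1 = 0
C5: 1C, 1F, 1Br, 1Si → 0 + 1 + 1 − 1 = +1
The highest value is +1.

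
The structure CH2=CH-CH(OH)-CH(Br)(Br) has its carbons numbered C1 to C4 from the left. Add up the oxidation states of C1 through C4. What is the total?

-2

Each bond to a more electronegative atom (O, N, halogen) counts +1, each bond to a less electronegative atom (H, metal, B, Si) counts −1, and each C–C bond counts 0. Tallying each carbon:
C1: 2C, 2H → 0 − 2 = -2
C2: 3C, 1H → 0 − 1 = -1
C3: 2C, 1H, 1O → 0 − 1 + 1 = 0
C4: 1C, 1H, 2Br → 0 − 1 + 2 = +1
Sum = -2 − 1 + 0 + 1 = -2.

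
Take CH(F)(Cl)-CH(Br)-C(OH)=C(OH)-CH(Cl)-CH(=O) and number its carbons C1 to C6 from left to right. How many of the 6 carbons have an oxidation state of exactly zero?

Tallying each carbon's bonds:
C1: 1C, 1H, 1F, 1Cl → 0 − 1 + 1 + 1 = +1
C2: 2C, 1H, 1Br → 0 − 1 + 1 = 0
C3: 3C, 1O → 0 + 1 = +1
C4: 3C, 1O → 0 + 1 = +1
C5: 2C, 1H, 1Cl → 0 − 1 + 1 = 0
C6: 1C, 1H, 2O → 0 − 1 + 2 = +1
2 carbons (C2, C5) meet the condition.

2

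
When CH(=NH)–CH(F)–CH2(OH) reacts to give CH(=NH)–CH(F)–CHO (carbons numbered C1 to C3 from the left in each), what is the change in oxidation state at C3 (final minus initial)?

Before: C3 has 1 bond to C, 2 bonds to H, 1 bond to O → oxidation state -1.
After: C3 has 1 bond to C, 1 bond to H, 2 bonds to O → oxidation state +1.
Δ = +1 − (-1) = +2, so this is an oxidation at C3.

+2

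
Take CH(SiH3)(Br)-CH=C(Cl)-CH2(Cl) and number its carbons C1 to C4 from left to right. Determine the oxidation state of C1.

Each bond to a more electronegative atom (O, N, halogen) counts +1, each bond to a less electronegative atom (H, metal, B, Si) counts −1, and each C–C bond counts 0.
C1 has one bond to C (0), one bond to Si (-1), one bond to Br (+1), one bond to H (-1).
Oxidation state = 0 − 1 + 1 − 1 = -1.

-1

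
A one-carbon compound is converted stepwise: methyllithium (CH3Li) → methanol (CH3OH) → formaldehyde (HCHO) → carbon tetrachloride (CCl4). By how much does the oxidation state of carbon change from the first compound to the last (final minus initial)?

+8

Carbon oxidation states along the series — methyllithium: -4, methanol: -2, formaldehyde: 0, carbon tetrachloride: +4.
Net change = +4 − (-4) = +8.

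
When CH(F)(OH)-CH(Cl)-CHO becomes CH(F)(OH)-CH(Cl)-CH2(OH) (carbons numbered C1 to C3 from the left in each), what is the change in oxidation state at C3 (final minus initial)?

-2

Before: C3 has 1 bond to C, 1 bond to H, 2 bonds to O → oxidation state +1.
After: C3 has 1 bond to C, 2 bonds to H, 1 bond to O → oxidation state -1.
Δ = -1 − (+1) = -2, so this is a reduction at C3.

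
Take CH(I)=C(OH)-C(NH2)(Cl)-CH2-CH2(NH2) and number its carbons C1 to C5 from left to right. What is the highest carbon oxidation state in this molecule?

Tallying each carbon's bonds:
C1: 2C, 1H, 1I → 0 − 1 + 1 = 0
C2: 3C, 1O → 0 + 1 = +1
C3: 2C, 1N, 1Cl → 0 + 1 + 1 = +2
C4: 2C, 2H → 0 − 2 = -2
C5: 1C, 2H, 1N → 0 − 2 + 1 = -1
The highest value is +2.

+2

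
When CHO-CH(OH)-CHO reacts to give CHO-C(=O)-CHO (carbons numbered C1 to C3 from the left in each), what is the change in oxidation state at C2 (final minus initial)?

+2

Before: C2 has 2 bonds to C, 1 bond to H, 1 bond to O → oxidation state 0.
After: C2 has 2 bonds to C, 2 bonds to O → oxidation state +2.
Δ = +2 − (0) = +2, so this is an oxidation at C2.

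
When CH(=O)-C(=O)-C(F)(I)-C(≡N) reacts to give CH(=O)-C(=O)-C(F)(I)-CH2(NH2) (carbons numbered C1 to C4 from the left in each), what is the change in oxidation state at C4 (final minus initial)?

Before: C4 has 1 bond to C, 3 bonds to N → oxidation state +3.
After: C4 has 1 bond to C, 2 bonds to H, 1 bond to N → oxidation state -1.
Δ = -1 − (+3) = -4, so this is a reduction at C4.

-4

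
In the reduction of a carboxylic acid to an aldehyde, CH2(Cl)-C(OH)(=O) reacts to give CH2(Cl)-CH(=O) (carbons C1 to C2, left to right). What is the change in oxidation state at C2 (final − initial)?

Before: C2 has 1 bond to C, 3 bonds to O → oxidation state +3.
After: C2 has 1 bond to C, 1 bond to H, 2 bonds to O → oxidation state +1.
Δ = +1 − (+3) = -2, so this is a reduction at C2.

-2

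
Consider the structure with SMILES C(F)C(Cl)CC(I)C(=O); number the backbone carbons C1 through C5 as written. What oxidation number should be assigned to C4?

C4 has one bond to C (0), one bond to C (0), one bond to I (+1), one bond to H (-1).
Oxidation state = 0 + 0 + 1 − 1 = 0.

0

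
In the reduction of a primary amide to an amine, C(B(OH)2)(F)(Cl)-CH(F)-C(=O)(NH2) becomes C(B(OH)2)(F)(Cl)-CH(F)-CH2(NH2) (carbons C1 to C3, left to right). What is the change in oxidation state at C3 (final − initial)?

-4

Before: C3 has 1 bond to C, 2 bonds to O, 1 bond to N → oxidation state +3.
After: C3 has 1 bond to C, 2 bonds to H, 1 bond to N → oxidation state -1.
Δ = -1 − (+3) = -4, so this is a reduction at C3.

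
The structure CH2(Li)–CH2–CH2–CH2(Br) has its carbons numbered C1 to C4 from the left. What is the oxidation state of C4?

Bonds to more-electronegative neighbours contribute +1 each, bonds to H or metals contribute −1 each, and C–C bonds contribute 0.
C4 has one bond to C (0), one bond to H (-1), one bond to H (-1), one bond to Br (+1).
Oxidation state = 0 − 1 − 1 + 1 = -1.

-1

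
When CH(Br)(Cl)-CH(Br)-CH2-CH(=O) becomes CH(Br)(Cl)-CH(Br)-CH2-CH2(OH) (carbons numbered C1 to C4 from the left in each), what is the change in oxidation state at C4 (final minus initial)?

-2

Before: C4 has 1 bond to C, 1 bond to H, 2 bonds to O → oxidation state +1.
After: C4 has 1 bond to C, 2 bonds to H, 1 bond to O → oxidation state -1.
Δ = -1 − (+1) = -2, so this is a reduction at C4.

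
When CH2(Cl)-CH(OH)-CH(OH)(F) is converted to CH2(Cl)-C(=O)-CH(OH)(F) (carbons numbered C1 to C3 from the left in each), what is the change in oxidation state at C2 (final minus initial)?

+2

Before: C2 has 2 bonds to C, 1 bond to H, 1 bond to O → oxidation state 0.
After: C2 has 2 bonds to C, 2 bonds to O → oxidation state +2.
Δ = +2 − (0) = +2, so this is an oxidation at C2.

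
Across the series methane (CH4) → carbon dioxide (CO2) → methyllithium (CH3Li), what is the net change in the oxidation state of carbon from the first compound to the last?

Carbon oxidation states along the series — methane: -4, carbon dioxide: +4, methyllithium: -4.
Net change = -4 − (-4) = 0.

0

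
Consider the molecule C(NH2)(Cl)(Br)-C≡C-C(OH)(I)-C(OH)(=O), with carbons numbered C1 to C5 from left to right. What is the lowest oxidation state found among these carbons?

Tallying each carbon's bonds:
C1: 1C, 1N, 1Cl, 1Br → 0 + 1 + 1 + 1 = +3
C2: 4C → 0 = 0
C3: 4C → 0 = 0
C4: 2C, 1O, 1I → 0 + 1 + 1 = +2
C5: 1C, 3O → 0 + 3 = +3
The lowest value is 0.

0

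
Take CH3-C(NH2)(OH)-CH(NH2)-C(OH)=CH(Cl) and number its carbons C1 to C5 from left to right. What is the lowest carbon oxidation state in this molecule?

Tallying each carbon's bonds:
C1: 1C, 3H → 0 − 3 = -3
C2: 2C, 1O, 1N → 0 + 1 + 1 = +2
C3: 2C, 1H, 1N → 0 − 1 + 1 = 0
C4: 3C, 1O → 0 + 1 = +1
C5: 2C, 1H, 1Cl → 0 − 1 + 1 = 0
The lowest value is -3.

-3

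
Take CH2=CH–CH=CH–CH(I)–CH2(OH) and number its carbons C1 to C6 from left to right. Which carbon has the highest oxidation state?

Count +1 for every bond to an atom more electronegative than carbon and −1 for every bond to one less electronegative; C–C bonds are 0. Tallying each carbon:
C1: 2C, 2H → 0 − 2 = -2
C2: 3C, 1H → 0 − 1 = -1
C3: 3C, 1H → 0 − 1 = -1
C4: 3C, 1H → 0 − 1 = -1
C5: 2C, 1H, 1I → 0 − 1 + 1 = 0
C6: 1C, 2H, 1O → 0 − 2 + 1 = -1
The most oxidised carbon is C5 at 0.

C5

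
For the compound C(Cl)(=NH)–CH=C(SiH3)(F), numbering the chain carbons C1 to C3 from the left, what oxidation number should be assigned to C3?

0

C3 has a double bond to C (2×0 = 0), one bond to Si (-1), one bond to F (+1).
Oxidation state = 0 − 1 + 1 = 0.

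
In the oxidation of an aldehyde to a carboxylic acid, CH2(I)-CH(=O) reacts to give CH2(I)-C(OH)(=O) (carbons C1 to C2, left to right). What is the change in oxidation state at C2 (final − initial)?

+2

Before: C2 has 1 bond to C, 1 bond to H, 2 bonds to O → oxidation state +1.
After: C2 has 1 bond to C, 3 bonds to O → oxidation state +3.
Δ = +3 − (+1) = +2, so this is an oxidation at C2.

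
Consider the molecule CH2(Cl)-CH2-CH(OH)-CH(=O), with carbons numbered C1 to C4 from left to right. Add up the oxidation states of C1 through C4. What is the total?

Assign +1 per bond to O/N/halogen, −1 per bond to H or an electropositive element, and 0 per bond to carbon. Tallying each carbon:
C1: 1C, 2H, 1Cl → 0 − 2 + 1 = -1
C2: 2C, 2H → 0 − 2 = -2
C3: 2C, 1H, 1O → 0 − 1 + 1 = 0
C4: 1C, 1H, 2O → 0 − 1 + 2 = +1
Sum = -1 − 2 + 0 + 1 = -2.

-2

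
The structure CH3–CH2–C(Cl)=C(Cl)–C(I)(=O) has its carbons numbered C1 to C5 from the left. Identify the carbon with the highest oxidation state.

Tallying each carbon's bonds:
C1: 1C, 3H → 0 − 3 = -3
C2: 2C, 2H → 0 − 2 = -2
C3: 3C, 1Cl → 0 + 1 = +1
C4: 3C, 1Cl → 0 + 1 = +1
C5: 1C, 2O, 1I → 0 + 2 + 1 = +3
The most oxidised carbon is C5 at +3.

C5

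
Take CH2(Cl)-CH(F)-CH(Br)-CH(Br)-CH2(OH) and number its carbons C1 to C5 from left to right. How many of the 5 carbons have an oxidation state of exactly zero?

3

Count +1 for every bond to an atom more electronegative than carbon and −1 for every bond to one less electronegative; C–C bonds are 0. Tallying each carbon:
C1: 1C, 2H, 1Cl → 0 − 2 + 1 = -1
C2: 2C, 1H, 1F → 0 − 1 + 1 = 0
C3: 2C, 1H, 1Br → 0 − 1 + 1 = 0
C4: 2C, 1H, 1Br → 0 − 1 + 1 = 0
C5: 1C, 2H, 1O → 0 − 2 + 1 = -1
3 carbons (C2, C3, C4) meet the condition.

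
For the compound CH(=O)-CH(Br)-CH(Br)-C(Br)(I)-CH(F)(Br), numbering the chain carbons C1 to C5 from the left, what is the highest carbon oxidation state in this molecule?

Each bond to a more electronegative atom (O, N, halogen) counts +1, each bond to a less electronegative atom (H, metal, B, Si) counts −1, and each C–C bond counts 0. Tallying each carbon:
C1: 1C, 1H, 2O → 0 − 1 + 2 = +1
C2: 2C, 1H, 1Br → 0 − 1 + 1 = 0
C3: 2C, 1H, 1Br → 0 − 1 + 1 = 0
C4: 2C, 1Br, 1I → 0 + 1 + 1 = +2
C5: 1C, 1H, 1F, 1Br → 0 − 1 + 1 + 1 = +1
The highest value is +2.

+2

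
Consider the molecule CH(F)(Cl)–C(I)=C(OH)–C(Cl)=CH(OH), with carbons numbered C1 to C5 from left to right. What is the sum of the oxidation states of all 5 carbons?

+4

Bonds to more-electronegative neighbours contribute +1 each, bonds to H or metals contribute −1 each, and C–C bonds contribute 0. Tallying each carbon:
C1: 1C, 1H, 1F, 1Cl → 0 − 1 + 1 + 1 = +1
C2: 3C, 1I → 0 + 1 = +1
C3: 3C, 1O → 0 + 1 = +1
C4: 3C, 1Cl → 0 + 1 = +1
C5: 2C, 1H, 1O → 0 − 1 + 1 = 0
Sum = +1 + 1 + 1 + 1 + 0 = +4.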